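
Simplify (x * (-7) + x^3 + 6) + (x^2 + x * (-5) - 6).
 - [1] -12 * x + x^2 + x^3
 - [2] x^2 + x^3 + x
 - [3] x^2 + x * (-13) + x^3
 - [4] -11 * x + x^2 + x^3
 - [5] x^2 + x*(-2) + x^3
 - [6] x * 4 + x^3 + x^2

Adding the polynomials and combining like terms:
(x*(-7) + x^3 + 6) + (x^2 + x*(-5) - 6)
= -12 * x + x^2 + x^3
1) -12 * x + x^2 + x^3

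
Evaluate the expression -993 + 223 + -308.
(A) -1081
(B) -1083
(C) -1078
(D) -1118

First: -993 + 223 = -770
Then: -770 + -308 = -1078
C) -1078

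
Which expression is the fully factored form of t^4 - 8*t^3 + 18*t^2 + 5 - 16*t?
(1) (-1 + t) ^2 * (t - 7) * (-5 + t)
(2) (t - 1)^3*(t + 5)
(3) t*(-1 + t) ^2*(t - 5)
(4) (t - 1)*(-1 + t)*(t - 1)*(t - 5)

We need to factor t^4 - 8*t^3 + 18*t^2 + 5 - 16*t.
The factored form is (t - 1)*(-1 + t)*(t - 1)*(t - 5).
4) (t - 1)*(-1 + t)*(t - 1)*(t - 5)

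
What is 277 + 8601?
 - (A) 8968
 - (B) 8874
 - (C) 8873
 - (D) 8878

277 + 8601 = 8878
D) 8878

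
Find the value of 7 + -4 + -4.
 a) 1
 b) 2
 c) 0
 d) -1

First: 7 + -4 = 3
Then: 3 + -4 = -1
d) -1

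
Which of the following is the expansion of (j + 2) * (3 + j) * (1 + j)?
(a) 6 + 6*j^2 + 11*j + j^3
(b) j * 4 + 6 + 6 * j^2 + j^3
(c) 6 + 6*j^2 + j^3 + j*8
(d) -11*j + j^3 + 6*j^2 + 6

Expanding (j + 2) * (3 + j) * (1 + j):
= 6 + 6*j^2 + 11*j + j^3
a) 6 + 6*j^2 + 11*j + j^3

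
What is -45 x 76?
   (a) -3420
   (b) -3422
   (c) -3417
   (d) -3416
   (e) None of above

-45 * 76 = -3420
a) -3420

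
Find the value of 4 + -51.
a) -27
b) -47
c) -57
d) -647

4 + -51 = -47
b) -47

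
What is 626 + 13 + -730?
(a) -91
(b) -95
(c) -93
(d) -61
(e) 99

First: 626 + 13 = 639
Then: 639 + -730 = -91
a) -91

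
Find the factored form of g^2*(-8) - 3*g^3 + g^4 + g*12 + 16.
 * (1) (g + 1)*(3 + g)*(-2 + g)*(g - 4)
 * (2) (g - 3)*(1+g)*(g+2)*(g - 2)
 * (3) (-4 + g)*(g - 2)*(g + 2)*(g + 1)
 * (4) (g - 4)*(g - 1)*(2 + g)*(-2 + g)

We need to factor g^2*(-8) - 3*g^3 + g^4 + g*12 + 16.
The factored form is (-4 + g)*(g - 2)*(g + 2)*(g + 1).
3) (-4 + g)*(g - 2)*(g + 2)*(g + 1)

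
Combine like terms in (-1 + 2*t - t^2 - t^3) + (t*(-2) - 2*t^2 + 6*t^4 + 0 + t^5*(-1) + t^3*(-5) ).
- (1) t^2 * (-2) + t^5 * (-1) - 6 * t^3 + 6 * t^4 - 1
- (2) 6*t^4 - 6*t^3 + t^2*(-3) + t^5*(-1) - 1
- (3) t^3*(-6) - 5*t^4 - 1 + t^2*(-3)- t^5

Adding the polynomials and combining like terms:
(-1 + 2*t - t^2 - t^3) + (t*(-2) - 2*t^2 + 6*t^4 + 0 + t^5*(-1) + t^3*(-5))
= 6*t^4 - 6*t^3 + t^2*(-3) + t^5*(-1) - 1
2) 6*t^4 - 6*t^3 + t^2*(-3) + t^5*(-1) - 1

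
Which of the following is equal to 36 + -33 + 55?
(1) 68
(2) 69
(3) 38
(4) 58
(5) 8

First: 36 + -33 = 3
Then: 3 + 55 = 58
4) 58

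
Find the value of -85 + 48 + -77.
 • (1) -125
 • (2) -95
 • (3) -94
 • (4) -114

First: -85 + 48 = -37
Then: -37 + -77 = -114
4) -114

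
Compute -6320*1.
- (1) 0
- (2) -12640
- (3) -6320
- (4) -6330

-6320 * 1 = -6320
3) -6320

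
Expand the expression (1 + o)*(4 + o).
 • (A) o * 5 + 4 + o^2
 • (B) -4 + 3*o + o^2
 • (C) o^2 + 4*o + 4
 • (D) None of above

Expanding (1 + o)*(4 + o):
= o * 5 + 4 + o^2
A) o * 5 + 4 + o^2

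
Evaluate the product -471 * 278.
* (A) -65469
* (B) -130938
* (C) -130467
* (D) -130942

-471 * 278 = -130938
B) -130938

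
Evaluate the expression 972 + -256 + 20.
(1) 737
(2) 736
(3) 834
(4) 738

First: 972 + -256 = 716
Then: 716 + 20 = 736
2) 736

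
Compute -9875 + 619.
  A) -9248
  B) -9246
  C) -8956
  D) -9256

-9875 + 619 = -9256
D) -9256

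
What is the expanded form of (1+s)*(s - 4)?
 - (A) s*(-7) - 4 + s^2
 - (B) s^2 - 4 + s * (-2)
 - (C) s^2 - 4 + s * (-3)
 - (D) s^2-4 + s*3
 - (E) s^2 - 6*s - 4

Expanding (1+s)*(s - 4):
= s^2 - 4 + s * (-3)
C) s^2 - 4 + s * (-3)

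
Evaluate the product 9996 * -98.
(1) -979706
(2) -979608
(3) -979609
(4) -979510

9996 * -98 = -979608
2) -979608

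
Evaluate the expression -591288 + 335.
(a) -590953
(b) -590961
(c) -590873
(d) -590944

-591288 + 335 = -590953
a) -590953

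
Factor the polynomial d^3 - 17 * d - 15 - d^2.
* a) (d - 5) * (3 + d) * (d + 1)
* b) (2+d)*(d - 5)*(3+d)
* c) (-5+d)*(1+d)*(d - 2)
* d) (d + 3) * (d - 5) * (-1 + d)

We need to factor d^3 - 17 * d - 15 - d^2.
The factored form is (d - 5) * (3 + d) * (d + 1).
a) (d - 5) * (3 + d) * (d + 1)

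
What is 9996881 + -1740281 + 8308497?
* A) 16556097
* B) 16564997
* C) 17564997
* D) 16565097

First: 9996881 + -1740281 = 8256600
Then: 8256600 + 8308497 = 16565097
D) 16565097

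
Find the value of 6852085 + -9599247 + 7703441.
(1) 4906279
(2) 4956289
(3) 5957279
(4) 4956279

First: 6852085 + -9599247 = -2747162
Then: -2747162 + 7703441 = 4956279
4) 4956279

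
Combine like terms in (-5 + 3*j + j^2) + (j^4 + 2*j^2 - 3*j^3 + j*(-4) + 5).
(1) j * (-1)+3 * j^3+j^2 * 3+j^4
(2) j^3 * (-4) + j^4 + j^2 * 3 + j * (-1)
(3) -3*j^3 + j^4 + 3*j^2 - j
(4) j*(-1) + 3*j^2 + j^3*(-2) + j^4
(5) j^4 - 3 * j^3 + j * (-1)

Adding the polynomials and combining like terms:
(-5 + 3*j + j^2) + (j^4 + 2*j^2 - 3*j^3 + j*(-4) + 5)
= -3*j^3 + j^4 + 3*j^2 - j
3) -3*j^3 + j^4 + 3*j^2 - j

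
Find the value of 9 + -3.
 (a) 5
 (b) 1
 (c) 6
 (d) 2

9 + -3 = 6
c) 6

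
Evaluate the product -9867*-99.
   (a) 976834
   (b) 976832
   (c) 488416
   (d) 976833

-9867 * -99 = 976833
d) 976833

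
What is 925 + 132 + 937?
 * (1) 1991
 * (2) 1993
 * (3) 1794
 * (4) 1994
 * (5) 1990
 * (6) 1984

First: 925 + 132 = 1057
Then: 1057 + 937 = 1994
4) 1994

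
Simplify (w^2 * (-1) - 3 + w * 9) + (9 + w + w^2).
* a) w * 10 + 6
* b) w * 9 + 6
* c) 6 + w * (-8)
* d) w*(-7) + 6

Adding the polynomials and combining like terms:
(w^2*(-1) - 3 + w*9) + (9 + w + w^2)
= w * 10 + 6
a) w * 10 + 6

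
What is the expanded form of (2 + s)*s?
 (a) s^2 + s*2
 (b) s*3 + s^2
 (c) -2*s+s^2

Expanding (2 + s)*s:
= s^2 + s*2
a) s^2 + s*2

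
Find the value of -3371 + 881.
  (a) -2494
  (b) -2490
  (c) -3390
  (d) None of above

-3371 + 881 = -2490
b) -2490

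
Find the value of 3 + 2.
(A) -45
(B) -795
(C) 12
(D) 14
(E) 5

3 + 2 = 5
E) 5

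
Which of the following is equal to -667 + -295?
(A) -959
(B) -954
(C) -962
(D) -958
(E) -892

-667 + -295 = -962
C) -962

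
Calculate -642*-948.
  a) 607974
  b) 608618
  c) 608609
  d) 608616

-642 * -948 = 608616
d) 608616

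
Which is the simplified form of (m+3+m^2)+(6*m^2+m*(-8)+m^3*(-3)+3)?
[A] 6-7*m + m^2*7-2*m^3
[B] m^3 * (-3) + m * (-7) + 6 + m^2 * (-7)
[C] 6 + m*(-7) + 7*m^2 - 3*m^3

Adding the polynomials and combining like terms:
(m + 3 + m^2) + (6*m^2 + m*(-8) + m^3*(-3) + 3)
= 6 + m*(-7) + 7*m^2 - 3*m^3
C) 6 + m*(-7) + 7*m^2 - 3*m^3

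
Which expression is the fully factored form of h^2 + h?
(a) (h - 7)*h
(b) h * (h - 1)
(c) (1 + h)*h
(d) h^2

We need to factor h^2 + h.
The factored form is (1 + h)*h.
c) (1 + h)*h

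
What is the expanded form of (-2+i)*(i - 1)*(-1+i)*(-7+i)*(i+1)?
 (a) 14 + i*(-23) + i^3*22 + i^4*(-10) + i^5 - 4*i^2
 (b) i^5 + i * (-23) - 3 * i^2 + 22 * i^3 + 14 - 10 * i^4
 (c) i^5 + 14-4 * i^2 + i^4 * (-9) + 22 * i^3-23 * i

Expanding (-2+i)*(i - 1)*(-1+i)*(-7+i)*(i+1):
= 14 + i*(-23) + i^3*22 + i^4*(-10) + i^5 - 4*i^2
a) 14 + i*(-23) + i^3*22 + i^4*(-10) + i^5 - 4*i^2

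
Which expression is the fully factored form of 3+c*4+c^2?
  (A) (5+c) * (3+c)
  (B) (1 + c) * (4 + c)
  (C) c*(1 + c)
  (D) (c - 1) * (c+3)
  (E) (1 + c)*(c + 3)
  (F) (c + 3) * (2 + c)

We need to factor 3+c*4+c^2.
The factored form is (1 + c)*(c + 3).
E) (1 + c)*(c + 3)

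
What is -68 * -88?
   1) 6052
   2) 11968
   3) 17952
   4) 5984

-68 * -88 = 5984
4) 5984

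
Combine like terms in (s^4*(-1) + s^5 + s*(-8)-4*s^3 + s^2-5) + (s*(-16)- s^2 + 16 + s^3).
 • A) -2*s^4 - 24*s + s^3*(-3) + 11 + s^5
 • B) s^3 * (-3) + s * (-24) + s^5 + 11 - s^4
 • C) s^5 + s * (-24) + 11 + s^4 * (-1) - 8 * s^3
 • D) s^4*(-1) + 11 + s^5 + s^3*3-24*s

Adding the polynomials and combining like terms:
(s^4*(-1) + s^5 + s*(-8) - 4*s^3 + s^2 - 5) + (s*(-16) - s^2 + 16 + s^3)
= s^3 * (-3) + s * (-24) + s^5 + 11 - s^4
B) s^3 * (-3) + s * (-24) + s^5 + 11 - s^4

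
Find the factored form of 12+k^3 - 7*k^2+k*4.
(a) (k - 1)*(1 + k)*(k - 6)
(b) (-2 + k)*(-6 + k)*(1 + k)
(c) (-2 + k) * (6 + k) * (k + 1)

We need to factor 12+k^3 - 7*k^2+k*4.
The factored form is (-2 + k)*(-6 + k)*(1 + k).
b) (-2 + k)*(-6 + k)*(1 + k)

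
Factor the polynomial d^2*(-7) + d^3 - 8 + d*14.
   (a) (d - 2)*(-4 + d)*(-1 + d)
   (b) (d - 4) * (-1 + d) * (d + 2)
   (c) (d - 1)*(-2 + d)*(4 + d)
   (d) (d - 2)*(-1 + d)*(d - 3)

We need to factor d^2*(-7) + d^3 - 8 + d*14.
The factored form is (d - 2)*(-4 + d)*(-1 + d).
a) (d - 2)*(-4 + d)*(-1 + d)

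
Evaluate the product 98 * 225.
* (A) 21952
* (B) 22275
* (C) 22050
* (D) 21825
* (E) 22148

98 * 225 = 22050
C) 22050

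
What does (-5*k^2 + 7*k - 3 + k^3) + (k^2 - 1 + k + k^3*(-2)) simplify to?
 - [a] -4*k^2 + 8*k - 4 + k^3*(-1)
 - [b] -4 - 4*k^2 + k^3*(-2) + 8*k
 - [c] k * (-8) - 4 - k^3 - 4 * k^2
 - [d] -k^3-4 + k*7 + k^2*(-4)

Adding the polynomials and combining like terms:
(-5*k^2 + 7*k - 3 + k^3) + (k^2 - 1 + k + k^3*(-2))
= -4*k^2 + 8*k - 4 + k^3*(-1)
a) -4*k^2 + 8*k - 4 + k^3*(-1)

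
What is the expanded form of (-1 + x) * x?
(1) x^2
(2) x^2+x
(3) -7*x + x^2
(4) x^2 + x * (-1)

Expanding (-1 + x) * x:
= x^2 + x * (-1)
4) x^2 + x * (-1)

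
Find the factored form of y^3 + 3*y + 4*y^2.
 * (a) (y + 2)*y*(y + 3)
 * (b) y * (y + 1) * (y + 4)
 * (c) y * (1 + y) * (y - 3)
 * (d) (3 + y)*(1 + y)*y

We need to factor y^3 + 3*y + 4*y^2.
The factored form is (3 + y)*(1 + y)*y.
d) (3 + y)*(1 + y)*y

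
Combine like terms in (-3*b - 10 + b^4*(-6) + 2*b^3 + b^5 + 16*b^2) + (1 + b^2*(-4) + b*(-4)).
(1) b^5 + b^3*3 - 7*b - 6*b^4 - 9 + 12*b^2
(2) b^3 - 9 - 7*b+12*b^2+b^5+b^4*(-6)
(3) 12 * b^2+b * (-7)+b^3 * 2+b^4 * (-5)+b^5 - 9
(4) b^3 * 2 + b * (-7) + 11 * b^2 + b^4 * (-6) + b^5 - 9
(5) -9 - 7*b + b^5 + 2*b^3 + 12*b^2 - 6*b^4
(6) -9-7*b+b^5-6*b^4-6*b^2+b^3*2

Adding the polynomials and combining like terms:
(-3*b - 10 + b^4*(-6) + 2*b^3 + b^5 + 16*b^2) + (1 + b^2*(-4) + b*(-4))
= -9 - 7*b + b^5 + 2*b^3 + 12*b^2 - 6*b^4
5) -9 - 7*b + b^5 + 2*b^3 + 12*b^2 - 6*b^4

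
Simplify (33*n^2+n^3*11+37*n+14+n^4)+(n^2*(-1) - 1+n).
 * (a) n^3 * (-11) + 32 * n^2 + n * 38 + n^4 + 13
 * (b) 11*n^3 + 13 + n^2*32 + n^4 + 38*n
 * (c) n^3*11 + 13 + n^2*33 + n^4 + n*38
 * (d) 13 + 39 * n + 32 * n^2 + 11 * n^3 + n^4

Adding the polynomials and combining like terms:
(33*n^2 + n^3*11 + 37*n + 14 + n^4) + (n^2*(-1) - 1 + n)
= 11*n^3 + 13 + n^2*32 + n^4 + 38*n
b) 11*n^3 + 13 + n^2*32 + n^4 + 38*n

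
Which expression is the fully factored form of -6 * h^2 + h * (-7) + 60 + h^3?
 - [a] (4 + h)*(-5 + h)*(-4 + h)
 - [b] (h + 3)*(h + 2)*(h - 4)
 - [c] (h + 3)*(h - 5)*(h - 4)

We need to factor -6 * h^2 + h * (-7) + 60 + h^3.
The factored form is (h + 3)*(h - 5)*(h - 4).
c) (h + 3)*(h - 5)*(h - 4)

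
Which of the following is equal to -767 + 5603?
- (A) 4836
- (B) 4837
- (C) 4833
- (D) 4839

-767 + 5603 = 4836
A) 4836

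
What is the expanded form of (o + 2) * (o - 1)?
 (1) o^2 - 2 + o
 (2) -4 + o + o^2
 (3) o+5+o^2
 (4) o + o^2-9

Expanding (o + 2) * (o - 1):
= o^2 - 2 + o
1) o^2 - 2 + o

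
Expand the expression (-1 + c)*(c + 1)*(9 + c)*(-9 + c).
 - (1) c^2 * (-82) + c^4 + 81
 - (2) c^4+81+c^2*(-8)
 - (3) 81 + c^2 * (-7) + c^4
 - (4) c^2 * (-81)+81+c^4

Expanding (-1 + c)*(c + 1)*(9 + c)*(-9 + c):
= c^2 * (-82) + c^4 + 81
1) c^2 * (-82) + c^4 + 81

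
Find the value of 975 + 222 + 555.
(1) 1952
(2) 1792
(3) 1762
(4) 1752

First: 975 + 222 = 1197
Then: 1197 + 555 = 1752
4) 1752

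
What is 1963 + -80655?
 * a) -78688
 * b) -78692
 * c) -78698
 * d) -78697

1963 + -80655 = -78692
b) -78692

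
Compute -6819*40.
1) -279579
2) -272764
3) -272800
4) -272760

-6819 * 40 = -272760
4) -272760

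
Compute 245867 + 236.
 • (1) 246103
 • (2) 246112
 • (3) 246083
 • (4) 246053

245867 + 236 = 246103
1) 246103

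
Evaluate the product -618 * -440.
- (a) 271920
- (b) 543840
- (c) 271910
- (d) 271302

-618 * -440 = 271920
a) 271920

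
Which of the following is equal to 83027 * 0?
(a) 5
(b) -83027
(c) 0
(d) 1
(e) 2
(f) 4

83027 * 0 = 0
c) 0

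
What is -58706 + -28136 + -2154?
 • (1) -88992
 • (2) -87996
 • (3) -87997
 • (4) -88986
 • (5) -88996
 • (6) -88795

First: -58706 + -28136 = -86842
Then: -86842 + -2154 = -88996
5) -88996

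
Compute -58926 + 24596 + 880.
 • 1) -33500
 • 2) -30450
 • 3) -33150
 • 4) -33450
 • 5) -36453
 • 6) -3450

First: -58926 + 24596 = -34330
Then: -34330 + 880 = -33450
4) -33450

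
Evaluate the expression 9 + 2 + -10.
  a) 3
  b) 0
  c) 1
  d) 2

First: 9 + 2 = 11
Then: 11 + -10 = 1
c) 1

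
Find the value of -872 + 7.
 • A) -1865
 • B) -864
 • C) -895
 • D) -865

-872 + 7 = -865
D) -865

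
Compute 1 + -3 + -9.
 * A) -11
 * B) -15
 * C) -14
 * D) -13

First: 1 + -3 = -2
Then: -2 + -9 = -11
A) -11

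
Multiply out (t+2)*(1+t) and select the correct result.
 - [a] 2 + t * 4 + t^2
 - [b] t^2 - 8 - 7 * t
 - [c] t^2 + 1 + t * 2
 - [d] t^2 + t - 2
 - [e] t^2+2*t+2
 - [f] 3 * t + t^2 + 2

Expanding (t+2)*(1+t):
= 3 * t + t^2 + 2
f) 3 * t + t^2 + 2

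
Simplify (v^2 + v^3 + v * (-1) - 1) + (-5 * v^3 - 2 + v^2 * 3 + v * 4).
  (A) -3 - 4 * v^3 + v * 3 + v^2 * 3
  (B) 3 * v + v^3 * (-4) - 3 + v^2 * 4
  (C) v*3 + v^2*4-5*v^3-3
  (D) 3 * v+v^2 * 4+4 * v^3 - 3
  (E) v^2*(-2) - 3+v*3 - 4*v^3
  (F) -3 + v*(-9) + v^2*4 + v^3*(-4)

Adding the polynomials and combining like terms:
(v^2 + v^3 + v*(-1) - 1) + (-5*v^3 - 2 + v^2*3 + v*4)
= 3 * v + v^3 * (-4) - 3 + v^2 * 4
B) 3 * v + v^3 * (-4) - 3 + v^2 * 4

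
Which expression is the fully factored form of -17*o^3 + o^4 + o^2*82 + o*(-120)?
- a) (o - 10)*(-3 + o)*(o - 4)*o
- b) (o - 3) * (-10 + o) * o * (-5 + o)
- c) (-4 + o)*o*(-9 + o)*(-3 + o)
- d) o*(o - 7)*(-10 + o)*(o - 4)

We need to factor -17*o^3 + o^4 + o^2*82 + o*(-120).
The factored form is (o - 10)*(-3 + o)*(o - 4)*o.
a) (o - 10)*(-3 + o)*(o - 4)*o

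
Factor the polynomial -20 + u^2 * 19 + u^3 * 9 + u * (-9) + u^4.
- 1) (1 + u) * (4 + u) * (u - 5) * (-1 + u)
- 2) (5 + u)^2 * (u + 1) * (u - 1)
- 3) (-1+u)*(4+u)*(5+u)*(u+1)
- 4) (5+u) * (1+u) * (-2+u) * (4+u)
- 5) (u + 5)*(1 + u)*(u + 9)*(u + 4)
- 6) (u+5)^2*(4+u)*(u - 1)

We need to factor -20 + u^2 * 19 + u^3 * 9 + u * (-9) + u^4.
The factored form is (-1+u)*(4+u)*(5+u)*(u+1).
3) (-1+u)*(4+u)*(5+u)*(u+1)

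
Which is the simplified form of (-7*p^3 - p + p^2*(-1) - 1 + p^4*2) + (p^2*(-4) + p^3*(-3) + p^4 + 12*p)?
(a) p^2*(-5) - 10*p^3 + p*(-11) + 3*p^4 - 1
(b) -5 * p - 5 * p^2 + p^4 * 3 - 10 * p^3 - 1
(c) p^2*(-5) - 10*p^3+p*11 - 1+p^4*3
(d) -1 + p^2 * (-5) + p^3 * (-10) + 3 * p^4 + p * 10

Adding the polynomials and combining like terms:
(-7*p^3 - p + p^2*(-1) - 1 + p^4*2) + (p^2*(-4) + p^3*(-3) + p^4 + 12*p)
= p^2*(-5) - 10*p^3+p*11 - 1+p^4*3
c) p^2*(-5) - 10*p^3+p*11 - 1+p^4*3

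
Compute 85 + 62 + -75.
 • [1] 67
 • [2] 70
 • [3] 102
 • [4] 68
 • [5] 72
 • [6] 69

First: 85 + 62 = 147
Then: 147 + -75 = 72
5) 72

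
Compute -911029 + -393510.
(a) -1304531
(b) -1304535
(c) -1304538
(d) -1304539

-911029 + -393510 = -1304539
d) -1304539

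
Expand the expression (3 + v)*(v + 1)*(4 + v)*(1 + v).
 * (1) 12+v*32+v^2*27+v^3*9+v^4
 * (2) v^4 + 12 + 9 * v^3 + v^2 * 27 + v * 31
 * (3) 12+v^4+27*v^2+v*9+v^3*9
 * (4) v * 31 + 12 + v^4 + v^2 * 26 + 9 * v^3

Expanding (3 + v)*(v + 1)*(4 + v)*(1 + v):
= v^4 + 12 + 9 * v^3 + v^2 * 27 + v * 31
2) v^4 + 12 + 9 * v^3 + v^2 * 27 + v * 31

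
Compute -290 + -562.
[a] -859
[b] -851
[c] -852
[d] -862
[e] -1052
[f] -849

-290 + -562 = -852
c) -852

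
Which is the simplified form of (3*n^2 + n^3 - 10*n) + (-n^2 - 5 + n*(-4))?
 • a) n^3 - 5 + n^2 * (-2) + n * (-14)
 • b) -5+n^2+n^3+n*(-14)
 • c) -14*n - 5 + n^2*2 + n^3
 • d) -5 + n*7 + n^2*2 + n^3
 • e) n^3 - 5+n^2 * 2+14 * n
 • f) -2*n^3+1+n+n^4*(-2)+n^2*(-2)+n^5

Adding the polynomials and combining like terms:
(3*n^2 + n^3 - 10*n) + (-n^2 - 5 + n*(-4))
= -14*n - 5 + n^2*2 + n^3
c) -14*n - 5 + n^2*2 + n^3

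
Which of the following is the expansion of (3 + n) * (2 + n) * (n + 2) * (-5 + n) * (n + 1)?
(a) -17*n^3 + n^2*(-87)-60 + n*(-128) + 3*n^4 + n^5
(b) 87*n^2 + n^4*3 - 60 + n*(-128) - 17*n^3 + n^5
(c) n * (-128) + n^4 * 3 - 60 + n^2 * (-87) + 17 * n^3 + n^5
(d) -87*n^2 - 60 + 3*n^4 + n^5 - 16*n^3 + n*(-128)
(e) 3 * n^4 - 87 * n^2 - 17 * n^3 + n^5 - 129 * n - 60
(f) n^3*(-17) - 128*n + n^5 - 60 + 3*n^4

Expanding (3 + n) * (2 + n) * (n + 2) * (-5 + n) * (n + 1):
= -17*n^3 + n^2*(-87)-60 + n*(-128) + 3*n^4 + n^5
a) -17*n^3 + n^2*(-87)-60 + n*(-128) + 3*n^4 + n^5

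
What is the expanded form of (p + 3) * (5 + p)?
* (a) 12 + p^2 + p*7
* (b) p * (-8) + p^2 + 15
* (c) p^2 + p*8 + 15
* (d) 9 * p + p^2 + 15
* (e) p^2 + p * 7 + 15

Expanding (p + 3) * (5 + p):
= p^2 + p*8 + 15
c) p^2 + p*8 + 15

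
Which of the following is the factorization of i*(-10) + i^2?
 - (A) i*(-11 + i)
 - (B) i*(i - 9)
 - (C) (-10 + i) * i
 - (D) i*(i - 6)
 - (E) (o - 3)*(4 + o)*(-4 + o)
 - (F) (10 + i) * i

We need to factor i*(-10) + i^2.
The factored form is (-10 + i) * i.
C) (-10 + i) * i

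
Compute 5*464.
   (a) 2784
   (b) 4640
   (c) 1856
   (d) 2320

5 * 464 = 2320
d) 2320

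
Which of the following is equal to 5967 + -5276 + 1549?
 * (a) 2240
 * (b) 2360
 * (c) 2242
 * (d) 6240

First: 5967 + -5276 = 691
Then: 691 + 1549 = 2240
a) 2240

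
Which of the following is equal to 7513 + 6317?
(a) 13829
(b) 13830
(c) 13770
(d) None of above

7513 + 6317 = 13830
b) 13830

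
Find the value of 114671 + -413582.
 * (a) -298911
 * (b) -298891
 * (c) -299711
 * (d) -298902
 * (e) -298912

114671 + -413582 = -298911
a) -298911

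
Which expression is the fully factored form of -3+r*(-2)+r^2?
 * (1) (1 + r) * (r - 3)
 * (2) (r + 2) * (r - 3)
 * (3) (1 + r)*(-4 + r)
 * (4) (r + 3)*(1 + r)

We need to factor -3+r*(-2)+r^2.
The factored form is (1 + r) * (r - 3).
1) (1 + r) * (r - 3)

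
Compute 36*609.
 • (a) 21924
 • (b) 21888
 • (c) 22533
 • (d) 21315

36 * 609 = 21924
a) 21924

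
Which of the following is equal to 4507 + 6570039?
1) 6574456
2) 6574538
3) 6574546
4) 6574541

4507 + 6570039 = 6574546
3) 6574546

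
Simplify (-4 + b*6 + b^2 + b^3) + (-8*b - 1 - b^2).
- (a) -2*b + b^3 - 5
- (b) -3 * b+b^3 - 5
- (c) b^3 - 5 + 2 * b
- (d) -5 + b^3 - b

Adding the polynomials and combining like terms:
(-4 + b*6 + b^2 + b^3) + (-8*b - 1 - b^2)
= -2*b + b^3 - 5
a) -2*b + b^3 - 5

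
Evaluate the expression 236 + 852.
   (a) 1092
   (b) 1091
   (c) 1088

236 + 852 = 1088
c) 1088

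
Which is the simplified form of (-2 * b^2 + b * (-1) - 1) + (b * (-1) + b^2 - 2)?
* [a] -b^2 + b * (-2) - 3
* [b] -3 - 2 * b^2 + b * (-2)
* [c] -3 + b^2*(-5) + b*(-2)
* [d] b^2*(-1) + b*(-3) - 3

Adding the polynomials and combining like terms:
(-2*b^2 + b*(-1) - 1) + (b*(-1) + b^2 - 2)
= -b^2 + b * (-2) - 3
a) -b^2 + b * (-2) - 3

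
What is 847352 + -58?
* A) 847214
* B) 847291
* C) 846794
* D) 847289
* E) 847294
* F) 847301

847352 + -58 = 847294
E) 847294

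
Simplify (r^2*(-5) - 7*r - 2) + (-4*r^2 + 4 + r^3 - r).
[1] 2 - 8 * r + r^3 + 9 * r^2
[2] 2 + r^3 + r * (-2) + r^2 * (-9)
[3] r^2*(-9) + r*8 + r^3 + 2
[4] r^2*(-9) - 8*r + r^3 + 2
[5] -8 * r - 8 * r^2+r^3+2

Adding the polynomials and combining like terms:
(r^2*(-5) - 7*r - 2) + (-4*r^2 + 4 + r^3 - r)
= r^2*(-9) - 8*r + r^3 + 2
4) r^2*(-9) - 8*r + r^3 + 2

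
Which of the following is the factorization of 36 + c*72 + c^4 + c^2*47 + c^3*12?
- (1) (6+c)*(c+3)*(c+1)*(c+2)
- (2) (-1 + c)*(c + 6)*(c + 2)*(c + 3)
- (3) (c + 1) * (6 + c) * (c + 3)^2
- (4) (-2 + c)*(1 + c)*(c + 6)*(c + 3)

We need to factor 36 + c*72 + c^4 + c^2*47 + c^3*12.
The factored form is (6+c)*(c+3)*(c+1)*(c+2).
1) (6+c)*(c+3)*(c+1)*(c+2)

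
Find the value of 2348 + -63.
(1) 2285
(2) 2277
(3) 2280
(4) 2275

2348 + -63 = 2285
1) 2285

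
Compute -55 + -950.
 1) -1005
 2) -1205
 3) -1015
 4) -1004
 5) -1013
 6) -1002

-55 + -950 = -1005
1) -1005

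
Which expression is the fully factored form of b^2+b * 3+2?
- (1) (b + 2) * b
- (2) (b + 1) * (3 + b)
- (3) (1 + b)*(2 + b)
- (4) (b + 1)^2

We need to factor b^2+b * 3+2.
The factored form is (1 + b)*(2 + b).
3) (1 + b)*(2 + b)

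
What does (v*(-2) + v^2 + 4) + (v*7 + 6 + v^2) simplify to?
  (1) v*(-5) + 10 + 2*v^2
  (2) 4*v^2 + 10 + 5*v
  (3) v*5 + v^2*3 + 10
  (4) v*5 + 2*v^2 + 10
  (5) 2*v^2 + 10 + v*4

Adding the polynomials and combining like terms:
(v*(-2) + v^2 + 4) + (v*7 + 6 + v^2)
= v*5 + 2*v^2 + 10
4) v*5 + 2*v^2 + 10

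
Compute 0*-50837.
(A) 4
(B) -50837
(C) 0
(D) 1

0 * -50837 = 0
C) 0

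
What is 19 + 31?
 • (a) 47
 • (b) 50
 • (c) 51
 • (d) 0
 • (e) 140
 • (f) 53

19 + 31 = 50
b) 50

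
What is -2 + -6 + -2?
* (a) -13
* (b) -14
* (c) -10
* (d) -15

First: -2 + -6 = -8
Then: -8 + -2 = -10
c) -10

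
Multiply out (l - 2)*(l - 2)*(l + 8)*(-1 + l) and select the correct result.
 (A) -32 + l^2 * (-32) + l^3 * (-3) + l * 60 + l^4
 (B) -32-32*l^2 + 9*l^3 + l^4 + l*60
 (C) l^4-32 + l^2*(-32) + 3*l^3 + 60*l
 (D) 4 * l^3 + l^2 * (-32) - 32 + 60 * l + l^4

Expanding (l - 2)*(l - 2)*(l + 8)*(-1 + l):
= l^4-32 + l^2*(-32) + 3*l^3 + 60*l
C) l^4-32 + l^2*(-32) + 3*l^3 + 60*l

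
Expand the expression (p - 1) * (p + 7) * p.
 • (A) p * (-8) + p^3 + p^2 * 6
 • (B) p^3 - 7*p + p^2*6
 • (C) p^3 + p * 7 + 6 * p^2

Expanding (p - 1) * (p + 7) * p:
= p^3 - 7*p + p^2*6
B) p^3 - 7*p + p^2*6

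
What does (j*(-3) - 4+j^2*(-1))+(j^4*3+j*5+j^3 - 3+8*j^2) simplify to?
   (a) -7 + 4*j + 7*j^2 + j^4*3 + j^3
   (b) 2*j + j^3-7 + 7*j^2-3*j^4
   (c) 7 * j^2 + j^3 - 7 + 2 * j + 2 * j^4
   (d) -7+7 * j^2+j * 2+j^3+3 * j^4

Adding the polynomials and combining like terms:
(j*(-3) - 4 + j^2*(-1)) + (j^4*3 + j*5 + j^3 - 3 + 8*j^2)
= -7+7 * j^2+j * 2+j^3+3 * j^4
d) -7+7 * j^2+j * 2+j^3+3 * j^4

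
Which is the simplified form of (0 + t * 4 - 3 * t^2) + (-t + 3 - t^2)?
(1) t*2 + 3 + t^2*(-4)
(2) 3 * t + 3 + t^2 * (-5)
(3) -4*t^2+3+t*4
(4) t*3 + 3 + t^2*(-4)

Adding the polynomials and combining like terms:
(0 + t*4 - 3*t^2) + (-t + 3 - t^2)
= t*3 + 3 + t^2*(-4)
4) t*3 + 3 + t^2*(-4)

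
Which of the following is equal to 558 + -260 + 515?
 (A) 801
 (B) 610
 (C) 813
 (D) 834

First: 558 + -260 = 298
Then: 298 + 515 = 813
C) 813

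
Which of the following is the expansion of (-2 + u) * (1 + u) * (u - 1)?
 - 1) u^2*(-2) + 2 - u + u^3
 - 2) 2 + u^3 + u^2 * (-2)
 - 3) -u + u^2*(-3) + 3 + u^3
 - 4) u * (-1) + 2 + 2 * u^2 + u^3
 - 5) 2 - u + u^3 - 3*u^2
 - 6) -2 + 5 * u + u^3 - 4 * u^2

Expanding (-2 + u) * (1 + u) * (u - 1):
= u^2*(-2) + 2 - u + u^3
1) u^2*(-2) + 2 - u + u^3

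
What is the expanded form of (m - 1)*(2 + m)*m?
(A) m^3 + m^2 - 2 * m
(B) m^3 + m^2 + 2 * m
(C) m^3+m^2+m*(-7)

Expanding (m - 1)*(2 + m)*m:
= m^3 + m^2 - 2 * m
A) m^3 + m^2 - 2 * m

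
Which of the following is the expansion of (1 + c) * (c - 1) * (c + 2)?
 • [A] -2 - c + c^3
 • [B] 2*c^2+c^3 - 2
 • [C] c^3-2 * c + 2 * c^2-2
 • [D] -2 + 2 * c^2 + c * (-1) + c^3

Expanding (1 + c) * (c - 1) * (c + 2):
= -2 + 2 * c^2 + c * (-1) + c^3
D) -2 + 2 * c^2 + c * (-1) + c^3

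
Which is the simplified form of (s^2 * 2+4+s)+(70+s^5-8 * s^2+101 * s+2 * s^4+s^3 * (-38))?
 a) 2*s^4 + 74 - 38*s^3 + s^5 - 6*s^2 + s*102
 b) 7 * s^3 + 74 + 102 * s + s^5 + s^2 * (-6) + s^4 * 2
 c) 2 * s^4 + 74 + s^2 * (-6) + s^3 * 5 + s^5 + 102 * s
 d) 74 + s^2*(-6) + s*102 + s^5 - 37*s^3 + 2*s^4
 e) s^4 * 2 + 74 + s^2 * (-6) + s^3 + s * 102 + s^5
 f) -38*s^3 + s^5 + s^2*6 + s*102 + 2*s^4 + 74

Adding the polynomials and combining like terms:
(s^2*2 + 4 + s) + (70 + s^5 - 8*s^2 + 101*s + 2*s^4 + s^3*(-38))
= 2*s^4 + 74 - 38*s^3 + s^5 - 6*s^2 + s*102
a) 2*s^4 + 74 - 38*s^3 + s^5 - 6*s^2 + s*102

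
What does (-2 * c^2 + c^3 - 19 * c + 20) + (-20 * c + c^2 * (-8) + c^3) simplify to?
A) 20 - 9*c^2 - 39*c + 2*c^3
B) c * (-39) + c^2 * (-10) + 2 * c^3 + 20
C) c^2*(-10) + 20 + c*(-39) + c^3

Adding the polynomials and combining like terms:
(-2*c^2 + c^3 - 19*c + 20) + (-20*c + c^2*(-8) + c^3)
= c * (-39) + c^2 * (-10) + 2 * c^3 + 20
B) c * (-39) + c^2 * (-10) + 2 * c^3 + 20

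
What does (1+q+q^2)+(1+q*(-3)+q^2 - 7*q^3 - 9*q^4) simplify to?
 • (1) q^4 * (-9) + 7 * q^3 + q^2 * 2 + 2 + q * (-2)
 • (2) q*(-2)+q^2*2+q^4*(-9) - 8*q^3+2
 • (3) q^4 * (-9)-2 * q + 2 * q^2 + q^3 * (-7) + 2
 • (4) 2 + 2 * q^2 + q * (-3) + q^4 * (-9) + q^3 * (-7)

Adding the polynomials and combining like terms:
(1 + q + q^2) + (1 + q*(-3) + q^2 - 7*q^3 - 9*q^4)
= q^4 * (-9)-2 * q + 2 * q^2 + q^3 * (-7) + 2
3) q^4 * (-9)-2 * q + 2 * q^2 + q^3 * (-7) + 2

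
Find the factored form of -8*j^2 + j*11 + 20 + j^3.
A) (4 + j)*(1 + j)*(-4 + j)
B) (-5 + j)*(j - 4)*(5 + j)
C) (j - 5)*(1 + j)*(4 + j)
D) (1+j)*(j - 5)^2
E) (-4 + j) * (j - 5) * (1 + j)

We need to factor -8*j^2 + j*11 + 20 + j^3.
The factored form is (-4 + j) * (j - 5) * (1 + j).
E) (-4 + j) * (j - 5) * (1 + j)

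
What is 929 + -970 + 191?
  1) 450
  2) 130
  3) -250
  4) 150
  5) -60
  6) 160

First: 929 + -970 = -41
Then: -41 + 191 = 150
4) 150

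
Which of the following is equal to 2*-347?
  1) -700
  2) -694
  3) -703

2 * -347 = -694
2) -694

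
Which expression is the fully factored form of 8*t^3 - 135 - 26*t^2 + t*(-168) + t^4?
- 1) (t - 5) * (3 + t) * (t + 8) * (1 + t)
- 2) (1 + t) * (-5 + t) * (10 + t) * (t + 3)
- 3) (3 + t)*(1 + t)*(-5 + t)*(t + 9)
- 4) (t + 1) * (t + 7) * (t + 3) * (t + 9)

We need to factor 8*t^3 - 135 - 26*t^2 + t*(-168) + t^4.
The factored form is (3 + t)*(1 + t)*(-5 + t)*(t + 9).
3) (3 + t)*(1 + t)*(-5 + t)*(t + 9)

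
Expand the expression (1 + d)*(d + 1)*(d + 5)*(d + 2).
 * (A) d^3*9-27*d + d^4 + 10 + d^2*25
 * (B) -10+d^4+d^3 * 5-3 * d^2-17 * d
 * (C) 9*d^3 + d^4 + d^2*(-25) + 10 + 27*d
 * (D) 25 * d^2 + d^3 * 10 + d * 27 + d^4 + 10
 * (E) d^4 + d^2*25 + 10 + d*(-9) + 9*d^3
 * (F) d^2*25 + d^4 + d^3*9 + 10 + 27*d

Expanding (1 + d)*(d + 1)*(d + 5)*(d + 2):
= d^2*25 + d^4 + d^3*9 + 10 + 27*d
F) d^2*25 + d^4 + d^3*9 + 10 + 27*d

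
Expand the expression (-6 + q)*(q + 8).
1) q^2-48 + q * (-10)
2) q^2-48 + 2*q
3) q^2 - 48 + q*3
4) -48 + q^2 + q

Expanding (-6 + q)*(q + 8):
= q^2-48 + 2*q
2) q^2-48 + 2*q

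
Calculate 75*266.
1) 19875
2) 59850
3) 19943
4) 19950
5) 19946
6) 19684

75 * 266 = 19950
4) 19950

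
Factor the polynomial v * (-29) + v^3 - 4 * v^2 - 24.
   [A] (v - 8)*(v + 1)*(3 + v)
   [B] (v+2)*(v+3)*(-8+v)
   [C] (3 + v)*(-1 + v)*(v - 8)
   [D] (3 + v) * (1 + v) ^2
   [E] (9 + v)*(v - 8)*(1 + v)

We need to factor v * (-29) + v^3 - 4 * v^2 - 24.
The factored form is (v - 8)*(v + 1)*(3 + v).
A) (v - 8)*(v + 1)*(3 + v)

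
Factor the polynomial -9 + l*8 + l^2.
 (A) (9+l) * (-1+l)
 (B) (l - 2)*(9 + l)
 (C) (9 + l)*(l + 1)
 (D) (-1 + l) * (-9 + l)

We need to factor -9 + l*8 + l^2.
The factored form is (9+l) * (-1+l).
A) (9+l) * (-1+l)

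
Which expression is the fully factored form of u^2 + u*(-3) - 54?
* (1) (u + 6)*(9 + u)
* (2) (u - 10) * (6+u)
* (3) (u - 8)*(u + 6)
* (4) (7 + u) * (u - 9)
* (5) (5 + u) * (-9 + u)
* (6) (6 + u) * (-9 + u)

We need to factor u^2 + u*(-3) - 54.
The factored form is (6 + u) * (-9 + u).
6) (6 + u) * (-9 + u)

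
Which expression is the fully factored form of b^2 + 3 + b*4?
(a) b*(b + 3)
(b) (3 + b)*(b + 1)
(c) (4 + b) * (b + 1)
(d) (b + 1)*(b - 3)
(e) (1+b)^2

We need to factor b^2 + 3 + b*4.
The factored form is (3 + b)*(b + 1).
b) (3 + b)*(b + 1)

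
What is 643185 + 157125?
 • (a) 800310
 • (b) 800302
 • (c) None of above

643185 + 157125 = 800310
a) 800310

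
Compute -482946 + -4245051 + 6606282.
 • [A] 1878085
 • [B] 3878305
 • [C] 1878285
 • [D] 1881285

First: -482946 + -4245051 = -4727997
Then: -4727997 + 6606282 = 1878285
C) 1878285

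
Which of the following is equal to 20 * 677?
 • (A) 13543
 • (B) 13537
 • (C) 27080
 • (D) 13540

20 * 677 = 13540
D) 13540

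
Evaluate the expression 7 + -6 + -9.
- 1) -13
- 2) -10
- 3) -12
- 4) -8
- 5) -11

First: 7 + -6 = 1
Then: 1 + -9 = -8
4) -8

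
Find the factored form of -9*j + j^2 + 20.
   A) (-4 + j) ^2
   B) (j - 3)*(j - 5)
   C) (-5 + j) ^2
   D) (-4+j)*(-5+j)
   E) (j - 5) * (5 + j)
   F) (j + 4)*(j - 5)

We need to factor -9*j + j^2 + 20.
The factored form is (-4+j)*(-5+j).
D) (-4+j)*(-5+j)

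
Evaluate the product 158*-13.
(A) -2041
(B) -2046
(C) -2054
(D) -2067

158 * -13 = -2054
C) -2054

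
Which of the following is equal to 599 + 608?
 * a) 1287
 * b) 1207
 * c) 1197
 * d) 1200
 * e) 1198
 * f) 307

599 + 608 = 1207
b) 1207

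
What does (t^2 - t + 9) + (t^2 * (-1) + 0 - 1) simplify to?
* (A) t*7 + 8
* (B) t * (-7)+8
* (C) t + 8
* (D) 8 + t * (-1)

Adding the polynomials and combining like terms:
(t^2 - t + 9) + (t^2*(-1) + 0 - 1)
= 8 + t * (-1)
D) 8 + t * (-1)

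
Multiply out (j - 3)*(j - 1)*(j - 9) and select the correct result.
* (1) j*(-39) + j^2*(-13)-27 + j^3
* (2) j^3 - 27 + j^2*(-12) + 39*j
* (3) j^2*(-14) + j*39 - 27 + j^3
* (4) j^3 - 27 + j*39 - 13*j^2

Expanding (j - 3)*(j - 1)*(j - 9):
= j^3 - 27 + j*39 - 13*j^2
4) j^3 - 27 + j*39 - 13*j^2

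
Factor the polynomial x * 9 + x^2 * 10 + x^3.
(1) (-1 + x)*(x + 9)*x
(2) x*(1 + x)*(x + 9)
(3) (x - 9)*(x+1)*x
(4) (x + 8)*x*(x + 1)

We need to factor x * 9 + x^2 * 10 + x^3.
The factored form is x*(1 + x)*(x + 9).
2) x*(1 + x)*(x + 9)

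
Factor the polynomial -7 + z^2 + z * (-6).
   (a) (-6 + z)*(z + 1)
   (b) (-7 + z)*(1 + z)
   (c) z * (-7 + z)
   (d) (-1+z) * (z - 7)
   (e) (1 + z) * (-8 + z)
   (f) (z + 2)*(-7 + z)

We need to factor -7 + z^2 + z * (-6).
The factored form is (-7 + z)*(1 + z).
b) (-7 + z)*(1 + z)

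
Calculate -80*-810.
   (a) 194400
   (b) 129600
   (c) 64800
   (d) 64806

-80 * -810 = 64800
c) 64800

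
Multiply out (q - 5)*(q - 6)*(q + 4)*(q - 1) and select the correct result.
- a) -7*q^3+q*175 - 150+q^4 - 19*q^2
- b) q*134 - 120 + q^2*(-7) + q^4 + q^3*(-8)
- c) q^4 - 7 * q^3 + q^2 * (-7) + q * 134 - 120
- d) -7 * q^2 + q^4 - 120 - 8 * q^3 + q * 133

Expanding (q - 5)*(q - 6)*(q + 4)*(q - 1):
= q*134 - 120 + q^2*(-7) + q^4 + q^3*(-8)
b) q*134 - 120 + q^2*(-7) + q^4 + q^3*(-8)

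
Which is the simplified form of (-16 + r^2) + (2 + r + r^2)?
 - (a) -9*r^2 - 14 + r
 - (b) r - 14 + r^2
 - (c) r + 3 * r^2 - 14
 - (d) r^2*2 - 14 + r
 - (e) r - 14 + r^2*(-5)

Adding the polynomials and combining like terms:
(-16 + r^2) + (2 + r + r^2)
= r^2*2 - 14 + r
d) r^2*2 - 14 + r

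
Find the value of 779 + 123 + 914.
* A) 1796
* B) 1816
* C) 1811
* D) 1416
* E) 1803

First: 779 + 123 = 902
Then: 902 + 914 = 1816
B) 1816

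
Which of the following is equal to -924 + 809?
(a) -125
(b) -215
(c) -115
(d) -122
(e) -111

-924 + 809 = -115
c) -115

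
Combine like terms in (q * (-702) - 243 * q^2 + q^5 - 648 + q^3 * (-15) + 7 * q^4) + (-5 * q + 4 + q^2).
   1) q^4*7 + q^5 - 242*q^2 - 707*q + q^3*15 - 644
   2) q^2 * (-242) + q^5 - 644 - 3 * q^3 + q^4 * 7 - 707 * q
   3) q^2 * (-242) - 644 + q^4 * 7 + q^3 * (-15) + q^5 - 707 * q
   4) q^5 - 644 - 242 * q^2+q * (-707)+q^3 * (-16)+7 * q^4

Adding the polynomials and combining like terms:
(q*(-702) - 243*q^2 + q^5 - 648 + q^3*(-15) + 7*q^4) + (-5*q + 4 + q^2)
= q^2 * (-242) - 644 + q^4 * 7 + q^3 * (-15) + q^5 - 707 * q
3) q^2 * (-242) - 644 + q^4 * 7 + q^3 * (-15) + q^5 - 707 * q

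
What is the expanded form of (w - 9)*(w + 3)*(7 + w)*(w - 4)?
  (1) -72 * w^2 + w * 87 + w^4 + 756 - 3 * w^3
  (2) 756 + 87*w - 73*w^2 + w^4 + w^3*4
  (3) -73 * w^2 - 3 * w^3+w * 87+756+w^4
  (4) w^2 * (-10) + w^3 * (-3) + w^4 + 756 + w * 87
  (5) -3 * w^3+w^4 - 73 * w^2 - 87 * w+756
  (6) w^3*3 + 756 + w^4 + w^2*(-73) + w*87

Expanding (w - 9)*(w + 3)*(7 + w)*(w - 4):
= -73 * w^2 - 3 * w^3+w * 87+756+w^4
3) -73 * w^2 - 3 * w^3+w * 87+756+w^4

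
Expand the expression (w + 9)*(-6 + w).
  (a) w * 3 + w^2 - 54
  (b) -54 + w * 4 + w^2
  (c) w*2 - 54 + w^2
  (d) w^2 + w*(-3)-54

Expanding (w + 9)*(-6 + w):
= w * 3 + w^2 - 54
a) w * 3 + w^2 - 54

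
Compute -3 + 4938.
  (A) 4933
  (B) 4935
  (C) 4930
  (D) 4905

-3 + 4938 = 4935
B) 4935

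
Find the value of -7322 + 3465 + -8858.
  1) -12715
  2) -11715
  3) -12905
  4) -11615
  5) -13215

First: -7322 + 3465 = -3857
Then: -3857 + -8858 = -12715
1) -12715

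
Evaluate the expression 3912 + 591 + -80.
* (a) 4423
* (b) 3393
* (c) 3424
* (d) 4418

First: 3912 + 591 = 4503
Then: 4503 + -80 = 4423
a) 4423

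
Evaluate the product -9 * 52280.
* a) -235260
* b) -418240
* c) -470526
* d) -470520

-9 * 52280 = -470520
d) -470520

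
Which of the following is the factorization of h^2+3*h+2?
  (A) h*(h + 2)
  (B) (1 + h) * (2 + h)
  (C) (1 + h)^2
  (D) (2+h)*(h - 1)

We need to factor h^2+3*h+2.
The factored form is (1 + h) * (2 + h).
B) (1 + h) * (2 + h)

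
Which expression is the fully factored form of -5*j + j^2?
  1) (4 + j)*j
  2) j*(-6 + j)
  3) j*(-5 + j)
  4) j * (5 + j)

We need to factor -5*j + j^2.
The factored form is j*(-5 + j).
3) j*(-5 + j)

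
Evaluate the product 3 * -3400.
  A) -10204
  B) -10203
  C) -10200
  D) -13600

3 * -3400 = -10200
C) -10200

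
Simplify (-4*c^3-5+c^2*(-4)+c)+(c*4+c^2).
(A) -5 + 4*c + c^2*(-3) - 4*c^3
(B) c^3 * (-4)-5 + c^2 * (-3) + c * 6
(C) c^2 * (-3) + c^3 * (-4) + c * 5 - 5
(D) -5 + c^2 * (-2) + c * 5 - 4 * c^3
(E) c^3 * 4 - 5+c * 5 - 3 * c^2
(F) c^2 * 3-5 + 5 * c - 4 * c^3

Adding the polynomials and combining like terms:
(-4*c^3 - 5 + c^2*(-4) + c) + (c*4 + c^2)
= c^2 * (-3) + c^3 * (-4) + c * 5 - 5
C) c^2 * (-3) + c^3 * (-4) + c * 5 - 5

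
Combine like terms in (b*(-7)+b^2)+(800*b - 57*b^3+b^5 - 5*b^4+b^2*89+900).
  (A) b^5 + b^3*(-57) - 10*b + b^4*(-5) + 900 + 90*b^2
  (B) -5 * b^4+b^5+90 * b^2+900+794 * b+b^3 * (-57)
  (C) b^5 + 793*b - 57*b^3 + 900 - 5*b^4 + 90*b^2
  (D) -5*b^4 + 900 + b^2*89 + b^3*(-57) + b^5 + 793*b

Adding the polynomials and combining like terms:
(b*(-7) + b^2) + (800*b - 57*b^3 + b^5 - 5*b^4 + b^2*89 + 900)
= b^5 + 793*b - 57*b^3 + 900 - 5*b^4 + 90*b^2
C) b^5 + 793*b - 57*b^3 + 900 - 5*b^4 + 90*b^2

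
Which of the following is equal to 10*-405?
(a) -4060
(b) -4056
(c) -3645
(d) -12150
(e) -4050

10 * -405 = -4050
e) -4050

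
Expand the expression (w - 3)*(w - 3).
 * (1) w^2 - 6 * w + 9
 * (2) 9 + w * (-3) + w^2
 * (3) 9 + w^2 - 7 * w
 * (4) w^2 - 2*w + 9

Expanding (w - 3)*(w - 3):
= w^2 - 6 * w + 9
1) w^2 - 6 * w + 9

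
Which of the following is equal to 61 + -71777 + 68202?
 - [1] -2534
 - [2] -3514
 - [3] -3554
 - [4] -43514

First: 61 + -71777 = -71716
Then: -71716 + 68202 = -3514
2) -3514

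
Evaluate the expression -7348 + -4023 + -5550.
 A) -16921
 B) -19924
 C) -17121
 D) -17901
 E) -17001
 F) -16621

First: -7348 + -4023 = -11371
Then: -11371 + -5550 = -16921
A) -16921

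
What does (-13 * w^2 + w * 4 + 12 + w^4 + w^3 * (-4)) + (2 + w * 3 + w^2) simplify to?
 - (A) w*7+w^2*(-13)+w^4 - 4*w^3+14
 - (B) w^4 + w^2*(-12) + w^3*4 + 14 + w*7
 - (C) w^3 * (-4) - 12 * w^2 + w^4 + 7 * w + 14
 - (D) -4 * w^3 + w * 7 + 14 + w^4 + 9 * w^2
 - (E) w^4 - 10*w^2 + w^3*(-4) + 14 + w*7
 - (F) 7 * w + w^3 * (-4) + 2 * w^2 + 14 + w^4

Adding the polynomials and combining like terms:
(-13*w^2 + w*4 + 12 + w^4 + w^3*(-4)) + (2 + w*3 + w^2)
= w^3 * (-4) - 12 * w^2 + w^4 + 7 * w + 14
C) w^3 * (-4) - 12 * w^2 + w^4 + 7 * w + 14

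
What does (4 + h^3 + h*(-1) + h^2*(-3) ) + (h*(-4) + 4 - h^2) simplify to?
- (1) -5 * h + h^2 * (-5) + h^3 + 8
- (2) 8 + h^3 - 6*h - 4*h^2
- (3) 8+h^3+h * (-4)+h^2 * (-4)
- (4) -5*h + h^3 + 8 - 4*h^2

Adding the polynomials and combining like terms:
(4 + h^3 + h*(-1) + h^2*(-3)) + (h*(-4) + 4 - h^2)
= -5*h + h^3 + 8 - 4*h^2
4) -5*h + h^3 + 8 - 4*h^2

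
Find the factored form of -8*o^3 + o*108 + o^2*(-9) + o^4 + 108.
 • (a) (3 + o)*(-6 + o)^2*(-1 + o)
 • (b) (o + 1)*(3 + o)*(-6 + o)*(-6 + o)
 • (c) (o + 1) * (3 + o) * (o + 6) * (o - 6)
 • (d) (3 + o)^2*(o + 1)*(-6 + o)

We need to factor -8*o^3 + o*108 + o^2*(-9) + o^4 + 108.
The factored form is (o + 1)*(3 + o)*(-6 + o)*(-6 + o).
b) (o + 1)*(3 + o)*(-6 + o)*(-6 + o)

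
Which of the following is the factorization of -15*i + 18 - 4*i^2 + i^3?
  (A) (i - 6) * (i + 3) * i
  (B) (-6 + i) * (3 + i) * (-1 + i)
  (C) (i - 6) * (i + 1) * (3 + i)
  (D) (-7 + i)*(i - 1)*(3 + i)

We need to factor -15*i + 18 - 4*i^2 + i^3.
The factored form is (-6 + i) * (3 + i) * (-1 + i).
B) (-6 + i) * (3 + i) * (-1 + i)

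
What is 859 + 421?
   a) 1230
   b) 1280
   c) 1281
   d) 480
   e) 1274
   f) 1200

859 + 421 = 1280
b) 1280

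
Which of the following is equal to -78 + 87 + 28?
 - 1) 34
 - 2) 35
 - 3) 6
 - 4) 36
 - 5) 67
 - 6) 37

First: -78 + 87 = 9
Then: 9 + 28 = 37
6) 37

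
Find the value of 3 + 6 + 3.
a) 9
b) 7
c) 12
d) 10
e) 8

First: 3 + 6 = 9
Then: 9 + 3 = 12
c) 12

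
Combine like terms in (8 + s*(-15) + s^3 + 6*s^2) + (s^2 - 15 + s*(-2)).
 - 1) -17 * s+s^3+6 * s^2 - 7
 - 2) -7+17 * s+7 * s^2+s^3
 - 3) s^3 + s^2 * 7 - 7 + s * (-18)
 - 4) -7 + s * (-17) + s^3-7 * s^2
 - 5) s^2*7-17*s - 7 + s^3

Adding the polynomials and combining like terms:
(8 + s*(-15) + s^3 + 6*s^2) + (s^2 - 15 + s*(-2))
= s^2*7-17*s - 7 + s^3
5) s^2*7-17*s - 7 + s^3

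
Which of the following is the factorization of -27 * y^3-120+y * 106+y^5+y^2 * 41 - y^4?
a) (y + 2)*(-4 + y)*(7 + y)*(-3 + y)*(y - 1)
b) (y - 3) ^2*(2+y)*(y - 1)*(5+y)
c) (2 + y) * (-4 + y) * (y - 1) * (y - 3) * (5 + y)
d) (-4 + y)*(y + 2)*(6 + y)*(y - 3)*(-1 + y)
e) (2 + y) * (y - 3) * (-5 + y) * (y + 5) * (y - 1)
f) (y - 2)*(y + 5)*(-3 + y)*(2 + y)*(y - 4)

We need to factor -27 * y^3-120+y * 106+y^5+y^2 * 41 - y^4.
The factored form is (2 + y) * (-4 + y) * (y - 1) * (y - 3) * (5 + y).
c) (2 + y) * (-4 + y) * (y - 1) * (y - 3) * (5 + y)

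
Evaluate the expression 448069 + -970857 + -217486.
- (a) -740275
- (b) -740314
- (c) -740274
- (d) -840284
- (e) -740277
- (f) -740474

First: 448069 + -970857 = -522788
Then: -522788 + -217486 = -740274
c) -740274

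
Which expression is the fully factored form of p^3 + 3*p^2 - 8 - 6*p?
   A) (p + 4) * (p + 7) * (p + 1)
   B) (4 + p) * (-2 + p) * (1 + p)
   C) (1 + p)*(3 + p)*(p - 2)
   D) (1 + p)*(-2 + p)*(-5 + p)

We need to factor p^3 + 3*p^2 - 8 - 6*p.
The factored form is (4 + p) * (-2 + p) * (1 + p).
B) (4 + p) * (-2 + p) * (1 + p)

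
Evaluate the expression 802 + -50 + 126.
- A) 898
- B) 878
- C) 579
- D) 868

First: 802 + -50 = 752
Then: 752 + 126 = 878
B) 878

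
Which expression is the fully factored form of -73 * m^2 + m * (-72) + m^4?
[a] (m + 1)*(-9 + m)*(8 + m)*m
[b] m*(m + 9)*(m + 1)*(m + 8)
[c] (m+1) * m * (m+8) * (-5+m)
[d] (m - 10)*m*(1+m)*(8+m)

We need to factor -73 * m^2 + m * (-72) + m^4.
The factored form is (m + 1)*(-9 + m)*(8 + m)*m.
a) (m + 1)*(-9 + m)*(8 + m)*m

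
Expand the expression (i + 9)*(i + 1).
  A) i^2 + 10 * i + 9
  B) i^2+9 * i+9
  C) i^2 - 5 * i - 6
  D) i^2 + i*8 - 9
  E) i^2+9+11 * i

Expanding (i + 9)*(i + 1):
= i^2 + 10 * i + 9
A) i^2 + 10 * i + 9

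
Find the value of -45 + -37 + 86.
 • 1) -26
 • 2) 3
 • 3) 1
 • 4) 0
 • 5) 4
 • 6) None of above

First: -45 + -37 = -82
Then: -82 + 86 = 4
5) 4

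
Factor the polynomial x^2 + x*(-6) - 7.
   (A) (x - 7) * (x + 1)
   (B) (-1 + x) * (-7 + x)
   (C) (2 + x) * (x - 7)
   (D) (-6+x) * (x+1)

We need to factor x^2 + x*(-6) - 7.
The factored form is (x - 7) * (x + 1).
A) (x - 7) * (x + 1)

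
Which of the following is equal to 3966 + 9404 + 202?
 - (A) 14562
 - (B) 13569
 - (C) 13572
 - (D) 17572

First: 3966 + 9404 = 13370
Then: 13370 + 202 = 13572
C) 13572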